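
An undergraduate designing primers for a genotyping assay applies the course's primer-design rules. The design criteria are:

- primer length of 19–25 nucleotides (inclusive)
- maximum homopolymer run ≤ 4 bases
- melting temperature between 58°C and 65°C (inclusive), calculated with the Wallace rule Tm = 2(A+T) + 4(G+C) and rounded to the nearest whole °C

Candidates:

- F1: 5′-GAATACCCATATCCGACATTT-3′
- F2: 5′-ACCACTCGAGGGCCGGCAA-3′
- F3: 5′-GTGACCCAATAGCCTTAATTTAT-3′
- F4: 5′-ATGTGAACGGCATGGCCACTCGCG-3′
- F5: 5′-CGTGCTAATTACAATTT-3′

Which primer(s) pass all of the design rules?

F1, F2 and F3.

F1 (21 nt, A=7 T=6 G=2 C=6): length 21 ✓; longest run = 3 ✓; Tm = 2·13 + 4·8 = 58°C ✓ — passes.
F2 (19 nt, A=5 T=1 G=6 C=7): length 19 ✓; longest run = 3 ✓; Tm = 2·6 + 4·13 = 64°C ✓ — passes.
F3 (23 nt, A=7 T=8 G=3 C=5): length 23 ✓; longest run = 3 ✓; Tm = 2·15 + 4·8 = 62°C ✓ — passes.
F4 (24 nt, A=5 T=4 G=8 C=7): length 24 ✓; longest run = 2 ✓; Tm = 2·9 + 4·15 = 78°C, outside 58–65°C ✗ — fails.
F5 (17 nt, A=5 T=7 G=2 C=3): length 17, outside 19–25 ✗; longest run = 3 ✓; Tm = 2·12 + 4·5 = 44°C, outside 58–65°C ✗ — fails.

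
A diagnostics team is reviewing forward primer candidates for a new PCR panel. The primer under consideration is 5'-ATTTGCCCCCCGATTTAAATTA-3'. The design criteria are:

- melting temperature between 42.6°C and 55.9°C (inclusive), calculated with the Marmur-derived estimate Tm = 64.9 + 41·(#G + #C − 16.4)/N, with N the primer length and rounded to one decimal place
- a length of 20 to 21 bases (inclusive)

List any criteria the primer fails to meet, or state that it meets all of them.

Base counts: A=6, T=8, G=2, C=6 (length 22).
Tm: Tm = 64.9 + 41·(8 − 16.4)/22 = 49.2°C ✓
length: length 22, outside 20–21 ✗

Fails: length.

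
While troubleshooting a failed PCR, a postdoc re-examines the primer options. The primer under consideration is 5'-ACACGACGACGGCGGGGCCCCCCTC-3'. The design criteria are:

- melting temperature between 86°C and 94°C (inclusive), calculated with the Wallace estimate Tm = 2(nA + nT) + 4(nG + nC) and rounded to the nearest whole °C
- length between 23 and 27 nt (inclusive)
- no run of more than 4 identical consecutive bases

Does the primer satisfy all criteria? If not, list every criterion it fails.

Base counts: A=4, T=1, G=8, C=12 (length 25).
Tm: Tm = 2·5 + 4·20 = 90°C ✓
length: length 25 ✓
homopolymer run: longest run = 6, exceeds 4 ✗

Fails: homopolymer run.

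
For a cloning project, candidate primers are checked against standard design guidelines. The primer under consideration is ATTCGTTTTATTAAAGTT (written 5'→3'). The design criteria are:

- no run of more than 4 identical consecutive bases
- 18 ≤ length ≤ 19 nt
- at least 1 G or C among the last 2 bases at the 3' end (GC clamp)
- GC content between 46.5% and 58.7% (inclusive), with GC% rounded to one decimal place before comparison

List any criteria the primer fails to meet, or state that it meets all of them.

Fails: GC clamp, GC content.

Base counts: A=5, T=10, G=2, C=1 (length 18).
homopolymer run: longest run = 4 ✓
length: length 18 ✓
GC clamp: 3' end TT has 0 G/C, need ≥1 ✗
GC content: GC 3/18 = 16.7%, outside 46.5–58.7% ✗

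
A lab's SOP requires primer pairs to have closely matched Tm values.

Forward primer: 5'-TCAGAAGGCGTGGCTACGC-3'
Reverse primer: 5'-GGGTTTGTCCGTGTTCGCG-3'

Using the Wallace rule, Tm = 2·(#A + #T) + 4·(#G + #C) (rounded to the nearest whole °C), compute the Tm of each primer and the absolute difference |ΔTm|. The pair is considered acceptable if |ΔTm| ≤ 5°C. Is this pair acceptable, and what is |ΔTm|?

|ΔTm| = 0°C; the pair is acceptable.

Forward: A=4 T=3 G=7 C=5 → Tm = 2·7 + 4·12 = 62°C.
Reverse: A=0 T=7 G=8 C=4 → Tm = 2·7 + 4·12 = 62°C.
|ΔTm| = |62 − 62| = 0°C, ≤ 5°C.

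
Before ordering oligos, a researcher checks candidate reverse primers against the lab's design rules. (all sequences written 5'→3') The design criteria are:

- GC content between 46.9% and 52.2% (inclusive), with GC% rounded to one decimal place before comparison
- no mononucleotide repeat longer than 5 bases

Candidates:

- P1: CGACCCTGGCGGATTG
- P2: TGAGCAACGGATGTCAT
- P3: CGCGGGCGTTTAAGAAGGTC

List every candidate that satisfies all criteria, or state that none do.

P2 only.

P1 (16 nt, A=2 T=3 G=6 C=5): GC 11/16 = 68.8%, outside 46.9–52.2% ✗; longest run = 3 ✓ — fails.
P2 (17 nt, A=5 T=4 G=5 C=3): GC 8/17 = 47.1% ✓; longest run = 2 ✓ — passes.
P3 (20 nt, A=4 T=4 G=8 C=4): GC 12/20 = 60.0%, outside 46.9–52.2% ✗; longest run = 3 ✓ — fails.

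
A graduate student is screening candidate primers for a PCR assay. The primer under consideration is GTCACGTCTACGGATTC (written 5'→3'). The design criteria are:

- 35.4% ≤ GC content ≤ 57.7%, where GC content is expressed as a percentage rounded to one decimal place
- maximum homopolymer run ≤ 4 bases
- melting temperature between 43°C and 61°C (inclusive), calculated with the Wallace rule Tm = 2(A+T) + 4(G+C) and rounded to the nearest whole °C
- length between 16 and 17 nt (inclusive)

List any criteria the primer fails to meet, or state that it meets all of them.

Base counts: A=3, T=5, G=4, C=5 (length 17).
GC content: GC 9/17 = 52.9% ✓
homopolymer run: longest run = 2 ✓
Tm: Tm = 2·8 + 4·9 = 52°C ✓
length: length 17 ✓

Meets all criteria.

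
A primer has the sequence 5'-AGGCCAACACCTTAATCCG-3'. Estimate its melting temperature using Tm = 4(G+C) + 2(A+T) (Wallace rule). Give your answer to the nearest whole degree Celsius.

58°C

Base counts: A=6, T=3, G=3, C=7 (length 19).
Tm = 2·(6+3) + 4·(3+7) = 2·9 + 4·10 = 18 + 40 = 58°C.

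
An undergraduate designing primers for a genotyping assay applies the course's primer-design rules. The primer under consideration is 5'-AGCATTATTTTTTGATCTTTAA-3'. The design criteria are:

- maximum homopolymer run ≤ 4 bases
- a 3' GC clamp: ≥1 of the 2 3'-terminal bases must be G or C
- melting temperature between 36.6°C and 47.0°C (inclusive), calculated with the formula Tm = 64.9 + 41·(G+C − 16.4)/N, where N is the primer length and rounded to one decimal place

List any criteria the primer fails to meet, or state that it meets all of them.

Base counts: A=6, T=12, G=2, C=2 (length 22).
homopolymer run: longest run = 6, exceeds 4 ✗
GC clamp: 3' end AA has 0 G/C, need ≥1 ✗
Tm: Tm = 64.9 + 41·(4 − 16.4)/22 = 41.8°C ✓

Fails: homopolymer run, GC clamp.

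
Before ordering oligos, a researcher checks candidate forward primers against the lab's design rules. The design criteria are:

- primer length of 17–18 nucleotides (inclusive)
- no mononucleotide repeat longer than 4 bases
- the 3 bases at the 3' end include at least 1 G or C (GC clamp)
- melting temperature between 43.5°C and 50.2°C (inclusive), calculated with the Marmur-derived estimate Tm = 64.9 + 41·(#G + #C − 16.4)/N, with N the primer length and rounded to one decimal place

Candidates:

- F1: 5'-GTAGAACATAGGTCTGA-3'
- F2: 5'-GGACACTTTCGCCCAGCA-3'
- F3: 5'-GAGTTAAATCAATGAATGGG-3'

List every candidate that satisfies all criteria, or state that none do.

F1 (17 nt, A=6 T=4 G=5 C=2): length 17 ✓; longest run = 2 ✓; 3' end TGA has 1 G/C ✓; Tm = 64.9 + 41·(7 − 16.4)/17 = 42.2°C, outside 43.5–50.2°C ✗ — fails.
F2 (18 nt, A=4 T=3 G=4 C=7): length 18 ✓; longest run = 3 ✓; 3' end GCA has 2 G/C ✓; Tm = 64.9 + 41·(11 − 16.4)/18 = 52.6°C, outside 43.5–50.2°C ✗ — fails.
F3 (20 nt, A=8 T=5 G=6 C=1): length 20, outside 17–18 ✗; longest run = 3 ✓; 3' end GGG has 3 G/C ✓; Tm = 64.9 + 41·(7 − 16.4)/20 = 45.6°C ✓ — fails.

None of the candidates satisfy all criteria.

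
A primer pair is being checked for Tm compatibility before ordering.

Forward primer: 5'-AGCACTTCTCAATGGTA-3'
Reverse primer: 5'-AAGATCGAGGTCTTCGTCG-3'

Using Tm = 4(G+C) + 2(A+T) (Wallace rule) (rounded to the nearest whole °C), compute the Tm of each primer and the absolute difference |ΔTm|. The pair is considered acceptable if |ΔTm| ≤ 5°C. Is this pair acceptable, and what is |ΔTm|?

Forward: A=5 T=5 G=3 C=4 → Tm = 2·10 + 4·7 = 48°C.
Reverse: A=4 T=5 G=6 C=4 → Tm = 2·9 + 4·10 = 58°C.
|ΔTm| = |48 − 58| = 10°C, > 5°C.

|ΔTm| = 10°C; the pair is not acceptable.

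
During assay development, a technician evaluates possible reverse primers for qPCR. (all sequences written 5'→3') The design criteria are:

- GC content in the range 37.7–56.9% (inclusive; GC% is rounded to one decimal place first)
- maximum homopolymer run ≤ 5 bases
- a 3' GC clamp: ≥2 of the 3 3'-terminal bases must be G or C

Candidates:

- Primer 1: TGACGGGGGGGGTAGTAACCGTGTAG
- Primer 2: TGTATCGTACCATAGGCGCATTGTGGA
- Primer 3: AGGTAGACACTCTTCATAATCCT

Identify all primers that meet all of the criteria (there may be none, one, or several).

Primer 1 (26 nt, A=5 T=5 G=13 C=3): GC 16/26 = 61.5%, outside 37.7–56.9% ✗; longest run = 8, exceeds 5 ✗; 3' end TAG has 1 G/C, need ≥2 ✗ — fails.
Primer 2 (27 nt, A=6 T=8 G=8 C=5): GC 13/27 = 48.1% ✓; longest run = 2 ✓; 3' end GGA has 2 G/C ✓ — passes.
Primer 3 (23 nt, A=7 T=7 G=3 C=6): GC 9/23 = 39.1% ✓; longest run = 2 ✓; 3' end CCT has 2 G/C ✓ — passes.

Primer 2 and Primer 3.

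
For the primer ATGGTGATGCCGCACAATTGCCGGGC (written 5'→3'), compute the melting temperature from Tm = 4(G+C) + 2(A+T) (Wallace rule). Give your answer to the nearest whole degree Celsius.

84°C

Base counts: A=5, T=5, G=9, C=7 (length 26).
Tm = 2·(5+5) + 4·(9+7) = 2·10 + 4·16 = 20 + 64 = 84°C.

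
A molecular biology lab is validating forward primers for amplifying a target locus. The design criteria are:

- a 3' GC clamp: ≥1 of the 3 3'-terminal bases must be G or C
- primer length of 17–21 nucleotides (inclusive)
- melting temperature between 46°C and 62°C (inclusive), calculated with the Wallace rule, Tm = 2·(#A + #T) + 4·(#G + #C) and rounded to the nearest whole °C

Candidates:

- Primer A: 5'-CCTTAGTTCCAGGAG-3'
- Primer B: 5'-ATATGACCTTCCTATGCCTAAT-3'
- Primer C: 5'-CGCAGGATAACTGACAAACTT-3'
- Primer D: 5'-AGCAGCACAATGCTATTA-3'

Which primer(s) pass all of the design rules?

Primer A (15 nt, A=3 T=4 G=4 C=4): 3' end GAG has 2 G/C ✓; length 15, outside 17–21 ✗; Tm = 2·7 + 4·8 = 46°C ✓ — fails.
Primer B (22 nt, A=6 T=8 G=2 C=6): 3' end AAT has 0 G/C, need ≥1 ✗; length 22, outside 17–21 ✗; Tm = 2·14 + 4·8 = 60°C ✓ — fails.
Primer C (21 nt, A=8 T=4 G=4 C=5): 3' end CTT has 1 G/C ✓; length 21 ✓; Tm = 2·12 + 4·9 = 60°C ✓ — passes.
Primer D (18 nt, A=7 T=4 G=3 C=4): 3' end TTA has 0 G/C, need ≥1 ✗; length 18 ✓; Tm = 2·11 + 4·7 = 50°C ✓ — fails.

Primer C only.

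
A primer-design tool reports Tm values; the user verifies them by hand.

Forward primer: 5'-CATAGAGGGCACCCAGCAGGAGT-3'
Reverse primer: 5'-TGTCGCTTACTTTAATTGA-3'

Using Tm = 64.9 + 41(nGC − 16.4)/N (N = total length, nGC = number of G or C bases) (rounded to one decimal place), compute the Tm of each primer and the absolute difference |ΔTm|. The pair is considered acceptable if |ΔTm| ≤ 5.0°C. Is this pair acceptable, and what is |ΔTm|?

Forward: G+C = 14, N = 23 → Tm = 64.9 + 41·(14 − 16.4)/23 = 60.6°C.
Reverse: G+C = 6, N = 19 → Tm = 64.9 + 41·(6 − 16.4)/19 = 42.5°C.
|ΔTm| = |60.6 − 42.5| = 18.1°C, > 5.0°C.

|ΔTm| = 18.1°C; the pair is not acceptable.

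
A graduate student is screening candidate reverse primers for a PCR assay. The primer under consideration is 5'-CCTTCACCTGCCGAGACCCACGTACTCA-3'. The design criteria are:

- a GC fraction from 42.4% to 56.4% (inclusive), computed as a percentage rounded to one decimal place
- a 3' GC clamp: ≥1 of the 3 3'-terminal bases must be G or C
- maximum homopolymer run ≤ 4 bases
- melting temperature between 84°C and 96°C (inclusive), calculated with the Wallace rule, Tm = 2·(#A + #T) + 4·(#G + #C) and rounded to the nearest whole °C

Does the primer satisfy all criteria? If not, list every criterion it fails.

Fails: GC content.

Base counts: A=6, T=5, G=4, C=13 (length 28).
GC content: GC 17/28 = 60.7%, outside 42.4–56.4% ✗
GC clamp: 3' end TCA has 1 G/C ✓
homopolymer run: longest run = 3 ✓
Tm: Tm = 2·11 + 4·17 = 90°C ✓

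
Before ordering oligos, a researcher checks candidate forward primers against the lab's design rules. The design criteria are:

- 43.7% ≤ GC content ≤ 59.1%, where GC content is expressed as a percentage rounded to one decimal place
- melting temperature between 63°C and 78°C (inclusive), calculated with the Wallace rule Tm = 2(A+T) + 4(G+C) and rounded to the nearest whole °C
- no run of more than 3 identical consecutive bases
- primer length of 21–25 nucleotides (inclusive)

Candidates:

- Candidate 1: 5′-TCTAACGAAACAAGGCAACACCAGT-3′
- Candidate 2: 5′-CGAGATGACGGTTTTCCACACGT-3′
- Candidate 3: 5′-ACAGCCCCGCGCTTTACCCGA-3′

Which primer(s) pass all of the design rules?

Candidate 1 (25 nt, A=11 T=3 G=4 C=7): GC 11/25 = 44.0% ✓; Tm = 2·14 + 4·11 = 72°C ✓; longest run = 3 ✓; length 25 ✓ — passes.
Candidate 2 (23 nt, A=5 T=6 G=6 C=6): GC 12/23 = 52.2% ✓; Tm = 2·11 + 4·12 = 70°C ✓; longest run = 4, exceeds 3 ✗; length 23 ✓ — fails.
Candidate 3 (21 nt, A=4 T=3 G=4 C=10): GC 14/21 = 66.7%, outside 43.7–59.1% ✗; Tm = 2·7 + 4·14 = 70°C ✓; longest run = 4, exceeds 3 ✗; length 21 ✓ — fails.

Candidate 1 only.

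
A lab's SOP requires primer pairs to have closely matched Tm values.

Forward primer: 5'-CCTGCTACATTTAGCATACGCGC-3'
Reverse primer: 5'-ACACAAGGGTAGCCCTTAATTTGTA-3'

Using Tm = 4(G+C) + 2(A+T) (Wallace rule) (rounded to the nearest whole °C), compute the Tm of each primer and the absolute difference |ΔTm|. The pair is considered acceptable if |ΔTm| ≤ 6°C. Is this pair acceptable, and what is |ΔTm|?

|ΔTm| = 0°C; the pair is acceptable.

Forward: A=5 T=6 G=4 C=8 → Tm = 2·11 + 4·12 = 70°C.
Reverse: A=8 T=7 G=5 C=5 → Tm = 2·15 + 4·10 = 70°C.
|ΔTm| = |70 − 70| = 0°C, ≤ 6°C.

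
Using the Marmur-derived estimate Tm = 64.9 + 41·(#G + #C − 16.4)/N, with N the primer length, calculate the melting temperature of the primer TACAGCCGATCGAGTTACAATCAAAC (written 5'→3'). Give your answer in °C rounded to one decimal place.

56.4°C

Base counts: A=10, T=5, G=4, C=7; G+C = 11, N = 26.
Tm = 64.9 + 41·(11 − 16.4)/26 = 64.9 + -221.40/26 = 56.4°C.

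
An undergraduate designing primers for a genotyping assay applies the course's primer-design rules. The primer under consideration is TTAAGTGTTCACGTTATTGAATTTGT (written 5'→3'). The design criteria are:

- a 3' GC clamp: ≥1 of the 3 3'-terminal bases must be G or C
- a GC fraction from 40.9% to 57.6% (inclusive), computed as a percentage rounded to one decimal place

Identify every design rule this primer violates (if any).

Base counts: A=6, T=13, G=5, C=2 (length 26).
GC clamp: 3' end TGT has 1 G/C ✓
GC content: GC 7/26 = 26.9%, outside 40.9–57.6% ✗

Fails: GC content.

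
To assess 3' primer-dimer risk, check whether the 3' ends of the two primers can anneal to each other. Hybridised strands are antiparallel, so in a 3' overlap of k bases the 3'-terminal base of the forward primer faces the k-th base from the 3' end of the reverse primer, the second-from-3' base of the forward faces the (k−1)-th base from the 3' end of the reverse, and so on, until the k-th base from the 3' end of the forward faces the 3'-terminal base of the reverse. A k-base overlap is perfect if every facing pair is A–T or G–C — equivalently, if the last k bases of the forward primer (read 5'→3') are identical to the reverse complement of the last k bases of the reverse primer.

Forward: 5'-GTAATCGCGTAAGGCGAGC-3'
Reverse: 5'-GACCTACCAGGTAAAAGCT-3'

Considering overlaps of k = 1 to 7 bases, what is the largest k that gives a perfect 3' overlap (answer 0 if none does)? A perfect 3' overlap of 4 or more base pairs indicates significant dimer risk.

Last 7 bases (5'→3') — forward …GGCGAGC, reverse …AAAAGCT.
Reverse complement of the reverse primer's last 7 bases: AGCTTTT; its first k bases are the reverse complement of the reverse primer's last k bases, so a perfect k-base overlap needs the forward primer's last k bases to equal them.
Comparing (forward last k vs required): k=1: C vs A ✗; k=2: GC vs AG ✗; k=3: AGC vs AGC ✓; k=4: GAGC vs AGCT ✗; k=5: CGAGC vs AGCTT ✗; k=6: GCGAGC vs AGCTTT ✗; k=7: GGCGAGC vs AGCTTTT ✗.
Only k = 3 is perfect, so the longest perfect 3' overlap is 3.

Longest perfect overlap: 3 complementary base pairs; below the dimer-risk threshold (threshold 4).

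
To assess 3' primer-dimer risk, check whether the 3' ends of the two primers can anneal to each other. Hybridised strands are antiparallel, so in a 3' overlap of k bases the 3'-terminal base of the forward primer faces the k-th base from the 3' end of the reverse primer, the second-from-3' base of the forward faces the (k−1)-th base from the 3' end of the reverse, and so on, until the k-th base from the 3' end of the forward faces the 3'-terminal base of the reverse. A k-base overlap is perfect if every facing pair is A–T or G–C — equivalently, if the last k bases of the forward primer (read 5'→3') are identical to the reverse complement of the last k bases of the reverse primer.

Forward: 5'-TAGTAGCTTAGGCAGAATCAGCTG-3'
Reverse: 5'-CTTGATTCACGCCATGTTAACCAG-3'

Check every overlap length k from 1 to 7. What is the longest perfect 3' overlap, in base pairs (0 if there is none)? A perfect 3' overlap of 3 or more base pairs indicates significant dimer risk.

Longest perfect overlap: 3 complementary base pairs; significant dimer risk (threshold 3).

Last 7 bases (5'→3') — forward …TCAGCTG, reverse …TAACCAG.
Reverse complement of the reverse primer's last 7 bases: CTGGTTA; its first k bases are the reverse complement of the reverse primer's last k bases, so a perfect k-base overlap needs the forward primer's last k bases to equal them.
Comparing (forward last k vs required): k=1: G vs C ✗; k=2: TG vs CT ✗; k=3: CTG vs CTG ✓; k=4: GCTG vs CTGG ✗; k=5: AGCTG vs CTGGT ✗; k=6: CAGCTG vs CTGGTT ✗; k=7: TCAGCTG vs CTGGTTA ✗.
Only k = 3 is perfect, so the longest perfect 3' overlap is 3.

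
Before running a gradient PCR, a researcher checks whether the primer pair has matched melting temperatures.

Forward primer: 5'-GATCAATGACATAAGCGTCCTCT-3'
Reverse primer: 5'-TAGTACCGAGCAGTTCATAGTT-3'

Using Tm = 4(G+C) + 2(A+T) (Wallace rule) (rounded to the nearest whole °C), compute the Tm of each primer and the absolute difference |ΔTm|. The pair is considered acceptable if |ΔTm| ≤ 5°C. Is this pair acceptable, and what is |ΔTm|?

Forward: A=7 T=6 G=4 C=6 → Tm = 2·13 + 4·10 = 66°C.
Reverse: A=6 T=7 G=5 C=4 → Tm = 2·13 + 4·9 = 62°C.
|ΔTm| = |66 − 62| = 4°C, ≤ 5°C.

|ΔTm| = 4°C; the pair is acceptable.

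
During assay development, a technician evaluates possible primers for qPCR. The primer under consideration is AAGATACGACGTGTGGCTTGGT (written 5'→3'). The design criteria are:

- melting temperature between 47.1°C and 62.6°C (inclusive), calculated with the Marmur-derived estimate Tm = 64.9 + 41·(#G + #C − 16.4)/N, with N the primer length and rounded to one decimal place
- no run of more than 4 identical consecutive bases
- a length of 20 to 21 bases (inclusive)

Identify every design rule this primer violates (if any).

Fails: length.

Base counts: A=5, T=6, G=8, C=3 (length 22).
Tm: Tm = 64.9 + 41·(11 − 16.4)/22 = 54.8°C ✓
homopolymer run: longest run = 2 ✓
length: length 22, outside 20–21 ✗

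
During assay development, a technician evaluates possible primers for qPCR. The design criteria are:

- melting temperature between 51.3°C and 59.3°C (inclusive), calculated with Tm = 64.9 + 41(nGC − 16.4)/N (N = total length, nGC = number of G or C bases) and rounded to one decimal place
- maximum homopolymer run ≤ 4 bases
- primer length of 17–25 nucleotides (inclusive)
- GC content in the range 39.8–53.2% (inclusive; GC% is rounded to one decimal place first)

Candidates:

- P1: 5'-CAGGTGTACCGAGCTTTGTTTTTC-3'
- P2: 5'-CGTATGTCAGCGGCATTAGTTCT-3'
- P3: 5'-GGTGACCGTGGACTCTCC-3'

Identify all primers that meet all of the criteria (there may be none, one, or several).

P1 (24 nt, A=3 T=10 G=6 C=5): Tm = 64.9 + 41·(11 − 16.4)/24 = 55.7°C ✓; longest run = 5, exceeds 4 ✗; length 24 ✓; GC 11/24 = 45.8% ✓ — fails.
P2 (23 nt, A=4 T=8 G=6 C=5): Tm = 64.9 + 41·(11 − 16.4)/23 = 55.3°C ✓; longest run = 2 ✓; length 23 ✓; GC 11/23 = 47.8% ✓ — passes.
P3 (18 nt, A=2 T=4 G=6 C=6): Tm = 64.9 + 41·(12 − 16.4)/18 = 54.9°C ✓; longest run = 2 ✓; length 18 ✓; GC 12/18 = 66.7%, outside 39.8–53.2% ✗ — fails.

P2 only.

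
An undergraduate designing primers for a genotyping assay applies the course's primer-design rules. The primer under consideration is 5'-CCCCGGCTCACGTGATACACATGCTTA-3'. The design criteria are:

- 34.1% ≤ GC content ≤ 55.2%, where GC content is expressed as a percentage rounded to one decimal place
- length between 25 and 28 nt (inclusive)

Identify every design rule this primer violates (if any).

Fails: GC content.

Base counts: A=6, T=6, G=5, C=10 (length 27).
GC content: GC 15/27 = 55.6%, outside 34.1–55.2% ✗
length: length 27 ✓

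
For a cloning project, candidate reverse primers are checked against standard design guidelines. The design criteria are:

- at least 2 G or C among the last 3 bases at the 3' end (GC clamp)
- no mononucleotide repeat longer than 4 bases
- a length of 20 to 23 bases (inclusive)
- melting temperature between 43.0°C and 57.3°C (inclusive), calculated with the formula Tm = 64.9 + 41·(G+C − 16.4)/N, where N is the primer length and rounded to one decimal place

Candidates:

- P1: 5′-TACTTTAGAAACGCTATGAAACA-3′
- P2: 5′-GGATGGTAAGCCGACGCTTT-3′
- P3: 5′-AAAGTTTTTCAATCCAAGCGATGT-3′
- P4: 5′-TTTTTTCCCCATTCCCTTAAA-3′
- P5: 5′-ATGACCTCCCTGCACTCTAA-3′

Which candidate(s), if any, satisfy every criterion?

P1 (23 nt, A=10 T=6 G=3 C=4): 3' end ACA has 1 G/C, need ≥2 ✗; longest run = 3 ✓; length 23 ✓; Tm = 64.9 + 41·(7 − 16.4)/23 = 48.1°C ✓ — fails.
P2 (20 nt, A=4 T=5 G=7 C=4): 3' end TTT has 0 G/C, need ≥2 ✗; longest run = 3 ✓; length 20 ✓; Tm = 64.9 + 41·(11 − 16.4)/20 = 53.8°C ✓ — fails.
P3 (24 nt, A=8 T=8 G=4 C=4): 3' end TGT has 1 G/C, need ≥2 ✗; longest run = 5, exceeds 4 ✗; length 24, outside 20–23 ✗; Tm = 64.9 + 41·(8 − 16.4)/24 = 50.6°C ✓ — fails.
P4 (21 nt, A=4 T=10 G=0 C=7): 3' end AAA has 0 G/C, need ≥2 ✗; longest run = 6, exceeds 4 ✗; length 21 ✓; Tm = 64.9 + 41·(7 − 16.4)/21 = 46.5°C ✓ — fails.
P5 (20 nt, A=5 T=5 G=2 C=8): 3' end TAA has 0 G/C, need ≥2 ✗; longest run = 3 ✓; length 20 ✓; Tm = 64.9 + 41·(10 − 16.4)/20 = 51.8°C ✓ — fails.

None of the candidates satisfy all criteria.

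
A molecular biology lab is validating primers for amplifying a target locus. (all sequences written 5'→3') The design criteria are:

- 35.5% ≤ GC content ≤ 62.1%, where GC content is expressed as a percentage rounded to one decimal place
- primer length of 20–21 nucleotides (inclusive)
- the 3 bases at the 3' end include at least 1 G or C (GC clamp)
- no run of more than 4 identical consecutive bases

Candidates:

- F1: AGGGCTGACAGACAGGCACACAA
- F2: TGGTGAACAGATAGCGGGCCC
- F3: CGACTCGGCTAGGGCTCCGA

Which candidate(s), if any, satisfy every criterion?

F1 (23 nt, A=9 T=1 G=7 C=6): GC 13/23 = 56.5% ✓; length 23, outside 20–21 ✗; 3' end CAA has 1 G/C ✓; longest run = 3 ✓ — fails.
F2 (21 nt, A=5 T=3 G=8 C=5): GC 13/21 = 61.9% ✓; length 21 ✓; 3' end CCC has 3 G/C ✓; longest run = 3 ✓ — passes.
F3 (20 nt, A=3 T=3 G=7 C=7): GC 14/20 = 70.0%, outside 35.5–62.1% ✗; length 20 ✓; 3' end CGA has 2 G/C ✓; longest run = 3 ✓ — fails.

F2 only.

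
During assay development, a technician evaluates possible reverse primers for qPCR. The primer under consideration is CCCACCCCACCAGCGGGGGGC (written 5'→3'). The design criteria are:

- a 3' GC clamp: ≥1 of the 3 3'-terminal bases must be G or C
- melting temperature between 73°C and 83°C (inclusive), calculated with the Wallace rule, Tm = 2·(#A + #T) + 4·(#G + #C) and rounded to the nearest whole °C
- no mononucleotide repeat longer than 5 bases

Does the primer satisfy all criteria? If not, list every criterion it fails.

Fails: homopolymer run.

Base counts: A=3, T=0, G=7, C=11 (length 21).
GC clamp: 3' end GGC has 3 G/C ✓
Tm: Tm = 2·3 + 4·18 = 78°C ✓
homopolymer run: longest run = 6, exceeds 5 ✗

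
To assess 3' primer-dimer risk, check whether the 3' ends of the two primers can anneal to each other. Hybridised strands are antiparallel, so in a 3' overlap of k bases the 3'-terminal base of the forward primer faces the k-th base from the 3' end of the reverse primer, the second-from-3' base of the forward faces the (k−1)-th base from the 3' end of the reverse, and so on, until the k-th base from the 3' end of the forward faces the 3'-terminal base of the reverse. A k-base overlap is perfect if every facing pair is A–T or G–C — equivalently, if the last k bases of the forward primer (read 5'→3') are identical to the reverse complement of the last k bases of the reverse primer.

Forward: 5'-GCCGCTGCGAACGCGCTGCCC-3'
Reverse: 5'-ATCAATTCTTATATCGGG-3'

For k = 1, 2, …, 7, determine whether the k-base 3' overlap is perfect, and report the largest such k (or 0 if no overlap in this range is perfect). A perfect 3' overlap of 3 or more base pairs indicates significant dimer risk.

Last 7 bases (5'→3') — forward …GCTGCCC, reverse …TATCGGG.
Reverse complement of the reverse primer's last 7 bases: CCCGATA; its first k bases are the reverse complement of the reverse primer's last k bases, so a perfect k-base overlap needs the forward primer's last k bases to equal them.
Comparing (forward last k vs required): k=1: C vs C ✓; k=2: CC vs CC ✓; k=3: CCC vs CCC ✓; k=4: GCCC vs CCCG ✗; k=5: TGCCC vs CCCGA ✗; k=6: CTGCCC vs CCCGAT ✗; k=7: GCTGCCC vs CCCGATA ✗.
Perfect overlaps at k = 1, 2, 3; the largest is 3.

Longest perfect overlap: 3 complementary base pairs; significant dimer risk (threshold 3).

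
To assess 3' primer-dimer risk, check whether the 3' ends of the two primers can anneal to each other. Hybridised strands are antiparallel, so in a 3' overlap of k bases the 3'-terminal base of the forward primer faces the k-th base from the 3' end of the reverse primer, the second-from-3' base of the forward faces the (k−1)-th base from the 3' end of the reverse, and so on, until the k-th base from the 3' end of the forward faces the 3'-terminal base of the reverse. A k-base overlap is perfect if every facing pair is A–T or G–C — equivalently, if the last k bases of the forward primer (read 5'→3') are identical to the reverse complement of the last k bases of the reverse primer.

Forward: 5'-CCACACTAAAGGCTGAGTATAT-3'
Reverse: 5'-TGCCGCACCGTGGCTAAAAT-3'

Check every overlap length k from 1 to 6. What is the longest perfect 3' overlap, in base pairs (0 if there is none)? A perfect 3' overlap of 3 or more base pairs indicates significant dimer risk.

Longest perfect overlap: 2 complementary base pairs; below the dimer-risk threshold (threshold 3).

Last 6 bases (5'→3') — forward …GTATAT, reverse …TAAAAT.
Reverse complement of the reverse primer's last 6 bases: ATTTTA; its first k bases are the reverse complement of the reverse primer's last k bases, so a perfect k-base overlap needs the forward primer's last k bases to equal them.
Comparing (forward last k vs required): k=1: T vs A ✗; k=2: AT vs AT ✓; k=3: TAT vs ATT ✗; k=4: ATAT vs ATTT ✗; k=5: TATAT vs ATTTT ✗; k=6: GTATAT vs ATTTTA ✗.
Only k = 2 is perfect, so the longest perfect 3' overlap is 2.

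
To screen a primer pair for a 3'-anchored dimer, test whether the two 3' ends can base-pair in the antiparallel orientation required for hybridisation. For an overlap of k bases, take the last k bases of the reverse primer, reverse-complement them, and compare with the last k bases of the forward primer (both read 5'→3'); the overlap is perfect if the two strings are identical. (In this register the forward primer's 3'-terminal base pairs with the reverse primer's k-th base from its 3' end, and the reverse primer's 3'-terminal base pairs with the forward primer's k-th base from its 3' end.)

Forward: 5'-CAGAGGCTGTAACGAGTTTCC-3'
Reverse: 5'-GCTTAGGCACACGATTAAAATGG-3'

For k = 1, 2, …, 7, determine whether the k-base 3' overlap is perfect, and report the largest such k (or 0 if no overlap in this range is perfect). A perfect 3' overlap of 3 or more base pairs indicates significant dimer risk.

Last 7 bases (5'→3') — forward …AGTTTCC, reverse …AAAATGG.
Reverse complement of the reverse primer's last 7 bases: CCATTTT; its first k bases are the reverse complement of the reverse primer's last k bases, so a perfect k-base overlap needs the forward primer's last k bases to equal them.
Comparing (forward last k vs required): k=1: C vs C ✓; k=2: CC vs CC ✓; k=3: TCC vs CCA ✗; k=4: TTCC vs CCAT ✗; k=5: TTTCC vs CCATT ✗; k=6: GTTTCC vs CCATTT ✗; k=7: AGTTTCC vs CCATTTT ✗.
Perfect overlaps at k = 1, 2; the largest is 2.

Longest perfect overlap: 2 complementary base pairs; below the dimer-risk threshold (threshold 3).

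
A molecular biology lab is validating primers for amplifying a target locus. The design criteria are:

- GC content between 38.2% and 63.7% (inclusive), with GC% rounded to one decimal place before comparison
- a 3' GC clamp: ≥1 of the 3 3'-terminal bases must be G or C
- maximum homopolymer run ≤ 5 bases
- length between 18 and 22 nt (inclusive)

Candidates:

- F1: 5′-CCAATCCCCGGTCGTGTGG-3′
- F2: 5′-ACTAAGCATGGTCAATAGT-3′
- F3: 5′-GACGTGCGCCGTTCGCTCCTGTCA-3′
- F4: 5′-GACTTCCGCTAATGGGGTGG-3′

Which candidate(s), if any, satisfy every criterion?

F4 only.

F1 (19 nt, A=2 T=4 G=6 C=7): GC 13/19 = 68.4%, outside 38.2–63.7% ✗; 3' end TGG has 2 G/C ✓; longest run = 4 ✓; length 19 ✓ — fails.
F2 (19 nt, A=7 T=5 G=4 C=3): GC 7/19 = 36.8%, outside 38.2–63.7% ✗; 3' end AGT has 1 G/C ✓; longest run = 2 ✓; length 19 ✓ — fails.
F3 (24 nt, A=2 T=6 G=7 C=9): GC 16/24 = 66.7%, outside 38.2–63.7% ✗; 3' end TCA has 1 G/C ✓; longest run = 2 ✓; length 24, outside 18–22 ✗ — fails.
F4 (20 nt, A=3 T=5 G=8 C=4): GC 12/20 = 60.0% ✓; 3' end TGG has 2 G/C ✓; longest run = 4 ✓; length 20 ✓ — passes.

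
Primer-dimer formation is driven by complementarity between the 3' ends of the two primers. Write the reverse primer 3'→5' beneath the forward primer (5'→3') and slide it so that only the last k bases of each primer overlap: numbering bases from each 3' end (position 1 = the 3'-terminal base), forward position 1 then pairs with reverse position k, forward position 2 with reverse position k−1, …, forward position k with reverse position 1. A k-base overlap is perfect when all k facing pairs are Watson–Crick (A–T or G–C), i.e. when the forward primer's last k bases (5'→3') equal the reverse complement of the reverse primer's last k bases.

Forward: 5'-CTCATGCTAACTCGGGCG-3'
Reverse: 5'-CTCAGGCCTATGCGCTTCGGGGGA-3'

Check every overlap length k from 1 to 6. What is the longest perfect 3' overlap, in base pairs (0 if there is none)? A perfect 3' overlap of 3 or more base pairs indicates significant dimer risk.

Longest perfect overlap: 0 complementary base pairs; below the dimer-risk threshold (threshold 3).

Last 6 bases (5'→3') — forward …CGGGCG, reverse …GGGGGA.
Reverse complement of the reverse primer's last 6 bases: TCCCCC; its first k bases are the reverse complement of the reverse primer's last k bases, so a perfect k-base overlap needs the forward primer's last k bases to equal them.
Comparing (forward last k vs required): k=1: G vs T ✗; k=2: CG vs TC ✗; k=3: GCG vs TCC ✗; k=4: GGCG vs TCCC ✗; k=5: GGGCG vs TCCCC ✗; k=6: CGGGCG vs TCCCCC ✗.
No overlap length from 1 to 6 is perfect, so the longest perfect 3' overlap is 0.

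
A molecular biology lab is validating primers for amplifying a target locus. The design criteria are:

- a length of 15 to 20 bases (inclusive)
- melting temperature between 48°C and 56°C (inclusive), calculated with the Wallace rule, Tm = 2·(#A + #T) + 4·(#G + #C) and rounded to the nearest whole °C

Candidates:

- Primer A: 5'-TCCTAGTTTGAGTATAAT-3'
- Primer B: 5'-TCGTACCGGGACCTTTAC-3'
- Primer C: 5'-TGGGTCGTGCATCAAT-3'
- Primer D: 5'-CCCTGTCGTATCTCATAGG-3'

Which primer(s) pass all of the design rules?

Primer A (18 nt, A=5 T=8 G=3 C=2): length 18 ✓; Tm = 2·13 + 4·5 = 46°C, outside 48–56°C ✗ — fails.
Primer B (18 nt, A=3 T=5 G=4 C=6): length 18 ✓; Tm = 2·8 + 4·10 = 56°C ✓ — passes.
Primer C (16 nt, A=3 T=5 G=5 C=3): length 16 ✓; Tm = 2·8 + 4·8 = 48°C ✓ — passes.
Primer D (19 nt, A=3 T=6 G=4 C=6): length 19 ✓; Tm = 2·9 + 4·10 = 58°C, outside 48–56°C ✗ — fails.

Primer B and Primer C.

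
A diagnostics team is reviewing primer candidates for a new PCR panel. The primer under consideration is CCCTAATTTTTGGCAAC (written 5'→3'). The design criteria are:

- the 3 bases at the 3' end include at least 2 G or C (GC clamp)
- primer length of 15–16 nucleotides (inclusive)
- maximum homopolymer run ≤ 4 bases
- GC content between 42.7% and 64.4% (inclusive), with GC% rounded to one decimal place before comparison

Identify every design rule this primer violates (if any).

Fails: GC clamp, length, homopolymer run, GC content.

Base counts: A=4, T=6, G=2, C=5 (length 17).
GC clamp: 3' end AAC has 1 G/C, need ≥2 ✗
length: length 17, outside 15–16 ✗
homopolymer run: longest run = 5, exceeds 4 ✗
GC content: GC 7/17 = 41.2%, outside 42.7–64.4% ✗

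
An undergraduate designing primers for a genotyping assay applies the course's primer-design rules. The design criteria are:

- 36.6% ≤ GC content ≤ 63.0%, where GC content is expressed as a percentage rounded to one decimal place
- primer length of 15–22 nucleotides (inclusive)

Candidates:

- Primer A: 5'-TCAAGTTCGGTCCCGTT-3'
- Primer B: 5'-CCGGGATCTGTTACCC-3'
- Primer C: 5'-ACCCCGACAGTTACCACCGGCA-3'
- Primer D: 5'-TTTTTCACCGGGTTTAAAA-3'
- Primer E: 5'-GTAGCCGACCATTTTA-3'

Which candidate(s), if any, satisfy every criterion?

Primer A, Primer B and Primer E.

Primer A (17 nt, A=2 T=6 G=4 C=5): GC 9/17 = 52.9% ✓; length 17 ✓ — passes.
Primer B (16 nt, A=2 T=4 G=4 C=6): GC 10/16 = 62.5% ✓; length 16 ✓ — passes.
Primer C (22 nt, A=6 T=2 G=4 C=10): GC 14/22 = 63.6%, outside 36.6–63.0% ✗; length 22 ✓ — fails.
Primer D (19 nt, A=5 T=8 G=3 C=3): GC 6/19 = 31.6%, outside 36.6–63.0% ✗; length 19 ✓ — fails.
Primer E (16 nt, A=4 T=5 G=3 C=4): GC 7/16 = 43.8% ✓; length 16 ✓ — passes.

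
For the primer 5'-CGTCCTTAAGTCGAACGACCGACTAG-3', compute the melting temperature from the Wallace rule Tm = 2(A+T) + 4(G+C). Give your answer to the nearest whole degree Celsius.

Base counts: A=7, T=5, G=6, C=8 (length 26).
Tm = 2·(7+5) + 4·(6+8) = 2·12 + 4·14 = 24 + 56 = 80°C.

80°C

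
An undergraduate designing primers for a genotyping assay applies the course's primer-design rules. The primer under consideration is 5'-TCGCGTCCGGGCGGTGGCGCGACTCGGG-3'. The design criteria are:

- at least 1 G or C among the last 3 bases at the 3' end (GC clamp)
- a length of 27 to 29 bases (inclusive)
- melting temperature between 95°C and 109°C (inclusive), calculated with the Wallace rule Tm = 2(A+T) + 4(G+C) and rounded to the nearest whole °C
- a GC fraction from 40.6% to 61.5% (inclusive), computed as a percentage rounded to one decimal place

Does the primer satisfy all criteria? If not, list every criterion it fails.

Base counts: A=1, T=4, G=14, C=9 (length 28).
GC clamp: 3' end GGG has 3 G/C ✓
length: length 28 ✓
Tm: Tm = 2·5 + 4·23 = 102°C ✓
GC content: GC 23/28 = 82.1%, outside 40.6–61.5% ✗

Fails: GC content.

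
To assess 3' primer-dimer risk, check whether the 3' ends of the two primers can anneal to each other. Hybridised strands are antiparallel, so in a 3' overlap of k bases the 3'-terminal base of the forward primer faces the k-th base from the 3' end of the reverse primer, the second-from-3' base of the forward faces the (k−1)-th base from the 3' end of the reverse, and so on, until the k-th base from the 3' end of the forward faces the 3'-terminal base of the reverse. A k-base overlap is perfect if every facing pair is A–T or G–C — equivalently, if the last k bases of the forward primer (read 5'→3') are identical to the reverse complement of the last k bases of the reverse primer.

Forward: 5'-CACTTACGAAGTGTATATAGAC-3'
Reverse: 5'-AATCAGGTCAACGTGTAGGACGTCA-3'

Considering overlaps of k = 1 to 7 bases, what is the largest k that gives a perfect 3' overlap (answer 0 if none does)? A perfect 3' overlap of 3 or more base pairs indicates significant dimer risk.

Longest perfect overlap: 0 complementary base pairs; below the dimer-risk threshold (threshold 3).

Last 7 bases (5'→3') — forward …TATAGAC, reverse …GACGTCA.
Reverse complement of the reverse primer's last 7 bases: TGACGTC; its first k bases are the reverse complement of the reverse primer's last k bases, so a perfect k-base overlap needs the forward primer's last k bases to equal them.
Comparing (forward last k vs required): k=1: C vs T ✗; k=2: AC vs TG ✗; k=3: GAC vs TGA ✗; k=4: AGAC vs TGAC ✗; k=5: TAGAC vs TGACG ✗; k=6: ATAGAC vs TGACGT ✗; k=7: TATAGAC vs TGACGTC ✗.
No overlap length from 1 to 7 is perfect, so the longest perfect 3' overlap is 0.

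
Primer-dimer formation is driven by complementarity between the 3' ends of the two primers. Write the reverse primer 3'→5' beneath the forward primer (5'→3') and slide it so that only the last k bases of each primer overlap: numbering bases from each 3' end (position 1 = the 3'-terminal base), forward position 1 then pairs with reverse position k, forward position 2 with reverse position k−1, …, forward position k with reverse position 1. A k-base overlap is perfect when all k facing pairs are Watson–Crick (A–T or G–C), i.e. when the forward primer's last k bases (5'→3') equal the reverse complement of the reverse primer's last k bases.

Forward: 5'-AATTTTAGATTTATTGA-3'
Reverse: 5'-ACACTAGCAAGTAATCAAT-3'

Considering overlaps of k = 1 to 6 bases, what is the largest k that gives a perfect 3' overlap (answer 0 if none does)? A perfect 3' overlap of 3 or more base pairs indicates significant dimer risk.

Last 6 bases (5'→3') — forward …TATTGA, reverse …ATCAAT.
Reverse complement of the reverse primer's last 6 bases: ATTGAT; its first k bases are the reverse complement of the reverse primer's last k bases, so a perfect k-base overlap needs the forward primer's last k bases to equal them.
Comparing (forward last k vs required): k=1: A vs A ✓; k=2: GA vs AT ✗; k=3: TGA vs ATT ✗; k=4: TTGA vs ATTG ✗; k=5: ATTGA vs ATTGA ✓; k=6: TATTGA vs ATTGAT ✗.
Perfect overlaps at k = 1, 5; the largest is 5.

Longest perfect overlap: 5 complementary base pairs; significant dimer risk (threshold 3).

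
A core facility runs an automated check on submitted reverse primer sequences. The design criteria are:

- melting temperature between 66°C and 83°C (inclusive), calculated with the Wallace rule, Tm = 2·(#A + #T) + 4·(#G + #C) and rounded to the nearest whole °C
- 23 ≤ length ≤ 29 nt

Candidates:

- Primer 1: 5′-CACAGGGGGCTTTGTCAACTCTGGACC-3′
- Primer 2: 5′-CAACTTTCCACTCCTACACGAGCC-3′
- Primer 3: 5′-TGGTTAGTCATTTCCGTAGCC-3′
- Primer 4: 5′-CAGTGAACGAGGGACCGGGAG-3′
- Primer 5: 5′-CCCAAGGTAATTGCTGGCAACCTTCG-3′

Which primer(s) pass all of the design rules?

Primer 1 (27 nt, A=5 T=6 G=8 C=8): Tm = 2·11 + 4·16 = 86°C, outside 66–83°C ✗; length 27 ✓ — fails.
Primer 2 (24 nt, A=6 T=5 G=2 C=11): Tm = 2·11 + 4·13 = 74°C ✓; length 24 ✓ — passes.
Primer 3 (21 nt, A=3 T=8 G=5 C=5): Tm = 2·11 + 4·10 = 62°C, outside 66–83°C ✗; length 21, outside 23–29 ✗ — fails.
Primer 4 (21 nt, A=6 T=1 G=10 C=4): Tm = 2·7 + 4·14 = 70°C ✓; length 21, outside 23–29 ✗ — fails.
Primer 5 (26 nt, A=6 T=6 G=6 C=8): Tm = 2·12 + 4·14 = 80°C ✓; length 26 ✓ — passes.

Primer 2 and Primer 5.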